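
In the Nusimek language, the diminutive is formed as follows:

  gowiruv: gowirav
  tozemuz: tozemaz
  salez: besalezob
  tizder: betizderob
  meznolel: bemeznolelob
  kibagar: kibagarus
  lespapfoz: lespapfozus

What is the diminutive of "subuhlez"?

besubuhlezob

"subuhlez" has last vowel 'e'. The stems whose last vowel is 'e' (salez → besalezob, tizder → betizderob, meznolel → bemeznolelob) add be- … -ob around the stem.
The other patterns: stems whose last vowel is 'u' change the last vowel to 'a'; stems whose last vowel is 'a' or 'o' add -us.
So subuhlez → besubuhlezob.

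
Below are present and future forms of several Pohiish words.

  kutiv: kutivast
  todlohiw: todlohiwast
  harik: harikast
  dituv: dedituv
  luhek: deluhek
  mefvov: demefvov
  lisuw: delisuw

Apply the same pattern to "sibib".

sibibast

kutiv and dituv both end in -v yet inflect differently (kutivast, dedituv), so the final letter is not what conditions the rule; the last vowel is.
"sibib" has last vowel 'i'. The stems whose last vowel is 'i' (kutiv → kutivast, todlohiw → todlohiwast, harik → harikast) add -ast.
The other pattern: stems whose last vowel is 'e', 'o' or 'u' add the prefix de-.
So sibib → sibibast.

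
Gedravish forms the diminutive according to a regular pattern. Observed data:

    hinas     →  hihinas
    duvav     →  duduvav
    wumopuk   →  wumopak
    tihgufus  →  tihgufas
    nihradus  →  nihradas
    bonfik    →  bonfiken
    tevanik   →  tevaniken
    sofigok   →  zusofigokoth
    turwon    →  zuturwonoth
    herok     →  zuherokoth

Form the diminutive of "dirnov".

zudirnovoth

hinas and tihgufus both end in -s yet inflect differently (hihinas, tihgufas), so the final letter is not what conditions the rule; the last vowel is.
"dirnov" has last vowel 'o'. The stems whose last vowel is 'o' (sofigok → zusofigokoth, turwon → zuturwonoth, herok → zuherokoth) add zu- … -oth around the stem.
So dirnov → zudirnovoth.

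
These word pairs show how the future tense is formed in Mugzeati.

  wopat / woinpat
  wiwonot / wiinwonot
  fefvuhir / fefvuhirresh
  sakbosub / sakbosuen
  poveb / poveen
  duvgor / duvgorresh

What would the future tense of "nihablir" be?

nihablirresh

"nihablir" ends in -r. The stems ending in -r (fefvuhir → fefvuhirresh, duvgor → duvgorresh) double the final consonant and add -esh.
So nihablir → nihablirresh.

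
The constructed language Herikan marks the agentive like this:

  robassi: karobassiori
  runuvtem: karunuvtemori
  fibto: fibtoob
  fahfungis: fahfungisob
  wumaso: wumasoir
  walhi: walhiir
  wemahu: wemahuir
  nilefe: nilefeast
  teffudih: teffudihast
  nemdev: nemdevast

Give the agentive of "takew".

fibto and wumaso both end in -o yet inflect differently (fibtoob, wumasoir), so the final letter is not what conditions the rule; the first letter is.
"takew" begins with t-. The one such stem in the data (teffudih → teffudihast) adds -ast, so the same rule applies.
So takew → takewast.

takewast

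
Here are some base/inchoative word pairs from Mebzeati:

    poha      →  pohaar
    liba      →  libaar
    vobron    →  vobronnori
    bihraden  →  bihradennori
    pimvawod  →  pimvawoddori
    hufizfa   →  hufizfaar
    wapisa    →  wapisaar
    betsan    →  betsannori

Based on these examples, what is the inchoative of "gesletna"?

"gesletna" ends in -a. The stems ending in -a (poha → pohaar, wapisa → wapisaar, liba → libaar) add -ar.
So gesletna → gesletnaar.

gesletnaar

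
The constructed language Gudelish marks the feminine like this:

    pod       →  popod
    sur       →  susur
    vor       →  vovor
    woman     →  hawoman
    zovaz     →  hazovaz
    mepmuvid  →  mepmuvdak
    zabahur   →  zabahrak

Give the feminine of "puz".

pupuz

pod and mepmuvid both end in -d yet inflect differently (popod, mepmuvdak), so the final letter is not what conditions the rule; the number of vowels is.
"puz" has 1 vowel. The stems with 1 vowel (pod → popod, sur → susur, vor → vovor) repeat the first consonant+vowel as a prefix.
So puz → pupuz.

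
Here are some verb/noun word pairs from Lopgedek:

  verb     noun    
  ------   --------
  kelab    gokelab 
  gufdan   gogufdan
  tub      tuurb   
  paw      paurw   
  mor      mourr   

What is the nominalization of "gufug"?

kelab and tub both end in -b yet inflect differently (gokelab, tuurb), so the final letter is not what conditions the rule; the number of vowels is.
"gufug" has 2 vowels. The stems with 2 vowels (kelab → gokelab, gufdan → gogufdan) add the prefix go-.
The other pattern: stems with 1 vowel insert -ur- after the first vowel.
So gufug → gogufug.

gogufug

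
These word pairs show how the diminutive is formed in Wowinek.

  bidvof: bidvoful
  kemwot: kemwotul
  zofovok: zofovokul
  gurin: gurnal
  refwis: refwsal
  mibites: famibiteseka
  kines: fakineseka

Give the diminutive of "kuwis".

"kuwis" has last vowel 'i'. The stems whose last vowel is 'i' (gurin → gurnal, refwis → refwsal) delete the last vowel and add -al.
So kuwis → kuwsal.

kuwsal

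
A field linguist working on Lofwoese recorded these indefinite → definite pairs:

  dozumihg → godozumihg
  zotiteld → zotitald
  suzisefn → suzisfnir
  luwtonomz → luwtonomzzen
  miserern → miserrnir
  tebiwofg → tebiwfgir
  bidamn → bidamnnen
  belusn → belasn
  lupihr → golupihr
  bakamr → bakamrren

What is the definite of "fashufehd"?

lupihr and bakamr both end in -r yet inflect differently (golupihr, bakamrren), so the final letter is not what conditions the rule; the second-to-last letter is.
"fashufehd" has second-to-last letter 'h'. The stems whose second-to-last letter is 'h' (lupihr → golupihr, dozumihg → godozumihg) add the prefix go-.
So fashufehd → gofashufehd.

gofashufehd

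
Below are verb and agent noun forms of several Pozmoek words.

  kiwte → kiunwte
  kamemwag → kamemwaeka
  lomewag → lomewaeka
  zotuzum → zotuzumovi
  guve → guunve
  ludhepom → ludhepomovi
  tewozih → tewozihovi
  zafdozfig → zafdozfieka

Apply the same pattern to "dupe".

duunpe

zafdozfig and tewozih both have last vowel 'i' yet inflect differently (zafdozfieka, tewozihovi), so the last vowel is not what conditions the rule; the final letter is.
"dupe" ends in -e. The stems ending in -e (guve → guunve, kiwte → kiunwte) insert -un- after the first vowel.
The other patterns: stems ending in -g drop the final letter and add -eka; stems ending in -h or -m add -ovi.
So dupe → duunpe.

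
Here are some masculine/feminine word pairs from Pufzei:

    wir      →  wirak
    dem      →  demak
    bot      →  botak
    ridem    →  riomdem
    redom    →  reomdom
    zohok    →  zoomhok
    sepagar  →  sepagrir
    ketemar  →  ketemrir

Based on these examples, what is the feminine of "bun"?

dem and ridem both end in -m yet inflect differently (demak, riomdem), so the final letter is not what conditions the rule; the number of vowels is.
"bun" has 1 vowel. The stems with 1 vowel (wir → wirak, dem → demak, bot → botak) add -ak.
The other patterns: stems with 2 vowels insert -om- after the first vowel; stems with 3 vowels delete the last vowel and add -ir.
So bun → bunak.

bunak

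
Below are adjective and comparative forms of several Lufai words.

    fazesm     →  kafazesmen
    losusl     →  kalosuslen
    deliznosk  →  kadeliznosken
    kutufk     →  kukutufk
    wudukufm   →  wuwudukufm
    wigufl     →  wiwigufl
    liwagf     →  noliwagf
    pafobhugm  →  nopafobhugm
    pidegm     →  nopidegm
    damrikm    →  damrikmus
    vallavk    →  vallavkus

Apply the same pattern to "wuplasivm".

deliznosk and kutufk both end in -k yet inflect differently (kadeliznosken, kukutufk), so the final letter is not what conditions the rule; the second-to-last letter is.
"wuplasivm" has second-to-last letter 'v'. The one such stem in the data (vallavk → vallavkus) adds -us, so the same rule applies.
The other patterns: stems whose second-to-last letter is 's' add ka- … -en around the stem; stems whose second-to-last letter is 'f' repeat the first consonant+vowel as a prefix; stems whose second-to-last letter is 'g' add the prefix no-.
So wuplasivm → wuplasivmus.

wuplasivmus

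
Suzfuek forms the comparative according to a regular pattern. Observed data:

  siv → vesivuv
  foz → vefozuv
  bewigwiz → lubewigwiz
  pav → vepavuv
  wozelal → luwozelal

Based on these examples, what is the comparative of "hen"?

vehenuv

bewigwiz and foz both end in -z yet inflect differently (lubewigwiz, vefozuv), so the final letter is not what conditions the rule; the number of vowels is.
"hen" has 1 vowel. The stems with 1 vowel (pav → vepavuv, foz → vefozuv, siv → vesivuv) add ve- … -uv around the stem.
So hen → vehenuv.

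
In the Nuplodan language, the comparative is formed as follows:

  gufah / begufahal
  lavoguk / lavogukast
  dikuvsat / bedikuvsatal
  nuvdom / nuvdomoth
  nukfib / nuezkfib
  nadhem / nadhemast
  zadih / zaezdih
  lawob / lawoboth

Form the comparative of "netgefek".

netgefekast

nukfib and lawob both end in -b yet inflect differently (nuezkfib, lawoboth), so the final letter is not what conditions the rule; the last vowel is.
"netgefek" has last vowel 'e'. The one such stem in the data (nadhem → nadhemast) adds -ast, so the same rule applies.
The other patterns: stems whose last vowel is 'i' insert -ez- after the first vowel; stems whose last vowel is 'o' add -oth; stems whose last vowel is 'a' add be- … -al around the stem.
So netgefek → netgefekast.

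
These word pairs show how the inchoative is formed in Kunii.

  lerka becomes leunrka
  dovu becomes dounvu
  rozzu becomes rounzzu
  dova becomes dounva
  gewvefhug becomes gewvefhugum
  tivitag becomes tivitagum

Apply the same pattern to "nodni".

dovu and gewvefhug both have last vowel 'u' yet inflect differently (dounvu, gewvefhugum), so the last vowel is not what conditions the rule; whether the stem ends in a vowel or a consonant is.
"nodni" ends in a vowel. The stems ending in a vowel (lerka → leunrka, dovu → dounvu, rozzu → rounzzu) insert -un- after the first vowel.
So nodni → noundni.

noundni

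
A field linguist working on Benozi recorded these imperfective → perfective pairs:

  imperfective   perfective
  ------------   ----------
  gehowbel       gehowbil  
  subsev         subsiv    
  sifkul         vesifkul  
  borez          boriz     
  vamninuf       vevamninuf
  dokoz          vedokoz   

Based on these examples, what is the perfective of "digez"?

"digez" has last vowel 'e'. The stems whose last vowel is 'e' (borez → boriz, gehowbel → gehowbil, subsev → subsiv) change the last vowel to 'i'.
So digez → digiz.

digiz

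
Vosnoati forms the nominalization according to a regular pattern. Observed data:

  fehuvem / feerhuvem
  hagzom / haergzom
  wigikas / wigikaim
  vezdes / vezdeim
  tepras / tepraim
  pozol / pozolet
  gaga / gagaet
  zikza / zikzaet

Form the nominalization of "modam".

moerdam

fehuvem and vezdes both have last vowel 'e' yet inflect differently (feerhuvem, vezdeim), so the last vowel is not what conditions the rule; the final letter is.
"modam" ends in -m. The stems ending in -m (fehuvem → feerhuvem, hagzom → haergzom) insert -er- after the first vowel.
So modam → moerdam.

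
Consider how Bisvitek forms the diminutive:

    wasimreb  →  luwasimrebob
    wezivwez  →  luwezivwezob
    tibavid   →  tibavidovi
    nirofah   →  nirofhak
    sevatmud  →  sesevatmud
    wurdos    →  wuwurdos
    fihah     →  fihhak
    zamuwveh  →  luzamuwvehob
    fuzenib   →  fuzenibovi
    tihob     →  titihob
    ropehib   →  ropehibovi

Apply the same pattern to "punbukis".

"punbukis" has last vowel 'i'. The stems whose last vowel is 'i' (fuzenib → fuzenibovi, tibavid → tibavidovi, ropehib → ropehibovi) add -ovi.
So punbukis → punbukisovi.

punbukisovi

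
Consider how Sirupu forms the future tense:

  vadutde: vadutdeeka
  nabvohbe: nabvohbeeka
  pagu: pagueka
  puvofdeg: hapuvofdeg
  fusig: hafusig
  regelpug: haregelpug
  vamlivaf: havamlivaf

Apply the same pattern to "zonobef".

hazonobef

"zonobef" ends in a consonant. The stems ending in a consonant (puvofdeg → hapuvofdeg, fusig → hafusig, regelpug → haregelpug) add the prefix ha-.
The other pattern: stems ending in a vowel add -eka.
So zonobef → hazonobef.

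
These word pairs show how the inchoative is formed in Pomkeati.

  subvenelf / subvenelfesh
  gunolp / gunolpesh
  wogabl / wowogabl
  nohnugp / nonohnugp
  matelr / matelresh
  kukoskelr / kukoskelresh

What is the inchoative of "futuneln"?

futunelnesh

"futuneln" has second-to-last letter 'l'. The stems whose second-to-last letter is 'l' (kukoskelr → kukoskelresh, matelr → matelresh, subvenelf → subvenelfesh) add -esh.
So futuneln → futunelnesh.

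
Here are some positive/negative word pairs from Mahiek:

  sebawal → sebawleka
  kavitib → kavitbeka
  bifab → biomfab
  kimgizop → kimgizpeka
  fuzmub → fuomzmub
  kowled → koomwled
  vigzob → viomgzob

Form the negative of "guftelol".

guftelleka

"guftelol" has 3 vowels. The stems with 3 vowels (kavitib → kavitbeka, sebawal → sebawleka, kimgizop → kimgizpeka) delete the last vowel and add -eka.
The other pattern: stems with 2 vowels insert -om- after the first vowel.
So guftelol → guftelleka.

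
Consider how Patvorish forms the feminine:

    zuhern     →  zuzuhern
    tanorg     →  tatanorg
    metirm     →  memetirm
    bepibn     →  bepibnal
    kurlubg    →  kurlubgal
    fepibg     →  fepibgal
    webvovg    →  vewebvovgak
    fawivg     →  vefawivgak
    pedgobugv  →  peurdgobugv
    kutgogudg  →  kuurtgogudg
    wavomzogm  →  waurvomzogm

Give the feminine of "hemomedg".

zuhern and bepibn both end in -n yet inflect differently (zuzuhern, bepibnal), so the final letter is not what conditions the rule; the second-to-last letter is.
"hemomedg" has second-to-last letter 'd'. The one such stem in the data (kutgogudg → kuurtgogudg) inserts -ur- after the first vowel (as do pedgobugv, wavomzogm), so the same rule applies.
So hemomedg → heurmomedg.

heurmomedg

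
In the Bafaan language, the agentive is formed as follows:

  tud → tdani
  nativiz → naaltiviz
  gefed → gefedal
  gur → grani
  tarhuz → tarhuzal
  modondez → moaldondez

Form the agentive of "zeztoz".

zeztozal

tud and gefed both end in -d yet inflect differently (tdani, gefedal), so the final letter is not what conditions the rule; the number of vowels is.
"zeztoz" has 2 vowels. The stems with 2 vowels (tarhuz → tarhuzal, gefed → gefedal) add -al.
So zeztoz → zeztozal.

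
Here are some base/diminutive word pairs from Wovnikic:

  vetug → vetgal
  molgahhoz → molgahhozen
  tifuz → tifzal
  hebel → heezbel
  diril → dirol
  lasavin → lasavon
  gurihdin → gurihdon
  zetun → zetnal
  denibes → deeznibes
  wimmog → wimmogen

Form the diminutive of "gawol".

"gawol" has last vowel 'o'. The stems whose last vowel is 'o' (wimmog → wimmogen, molgahhoz → molgahhozen) add -en.
So gawol → gawolen.

gawolen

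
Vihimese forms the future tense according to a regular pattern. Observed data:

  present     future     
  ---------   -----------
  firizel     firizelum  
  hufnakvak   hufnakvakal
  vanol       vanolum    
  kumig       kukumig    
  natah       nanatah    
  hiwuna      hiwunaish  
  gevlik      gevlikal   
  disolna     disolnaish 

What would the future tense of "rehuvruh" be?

rerehuvruh

disolna and hufnakvak both have last vowel 'a' yet inflect differently (disolnaish, hufnakvakal), so the last vowel is not what conditions the rule; the final letter is.
"rehuvruh" ends in -h. The one such stem in the data (natah → nanatah) repeats the first consonant+vowel as a prefix (as does kumig), so the same rule applies.
The other patterns: stems ending in -l add -um; stems ending in -a add -ish; stems ending in -k add -al.
So rehuvruh → rerehuvruh.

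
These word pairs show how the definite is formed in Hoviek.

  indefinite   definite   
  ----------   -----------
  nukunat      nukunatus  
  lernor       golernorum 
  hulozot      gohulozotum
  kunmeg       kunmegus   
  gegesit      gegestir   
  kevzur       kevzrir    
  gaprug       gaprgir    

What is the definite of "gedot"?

gogedotum

nukunat and hulozot both end in -t yet inflect differently (nukunatus, gohulozotum), so the final letter is not what conditions the rule; the last vowel is.
"gedot" has last vowel 'o'. The stems whose last vowel is 'o' (lernor → golernorum, hulozot → gohulozotum) add go- … -um around the stem.
So gedot → gogedotum.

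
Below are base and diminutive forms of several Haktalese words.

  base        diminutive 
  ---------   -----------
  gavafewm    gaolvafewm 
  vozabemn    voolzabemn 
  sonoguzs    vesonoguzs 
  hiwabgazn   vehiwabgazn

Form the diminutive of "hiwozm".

vehiwozm

hiwabgazn and vozabemn both end in -n yet inflect differently (vehiwabgazn, voolzabemn), so the final letter is not what conditions the rule; the second-to-last letter is.
"hiwozm" has second-to-last letter 'z'. The stems whose second-to-last letter is 'z' (hiwabgazn → vehiwabgazn, sonoguzs → vesonoguzs) add the prefix ve-.
The other pattern: stems whose second-to-last letter is 'm' or 'w' insert -ol- after the first vowel.
So hiwozm → vehiwozm.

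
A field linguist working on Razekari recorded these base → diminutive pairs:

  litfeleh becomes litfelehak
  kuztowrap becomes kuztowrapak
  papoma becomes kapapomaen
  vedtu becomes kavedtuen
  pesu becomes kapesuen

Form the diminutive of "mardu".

kuztowrap and papoma both have last vowel 'a' yet inflect differently (kuztowrapak, kapapomaen), so the last vowel is not what conditions the rule; whether the stem ends in a vowel or a consonant is.
"mardu" ends in a vowel. The stems ending in a vowel (pesu → kapesuen, vedtu → kavedtuen, papoma → kapapomaen) add ka- … -en around the stem.
The other pattern: stems ending in a consonant add -ak.
So mardu → kamarduen.

kamarduen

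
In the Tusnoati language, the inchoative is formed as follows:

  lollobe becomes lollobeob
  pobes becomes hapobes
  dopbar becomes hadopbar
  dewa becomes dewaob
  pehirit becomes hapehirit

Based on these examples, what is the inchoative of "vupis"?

"vupis" ends in a consonant. The stems ending in a consonant (pobes → hapobes, dopbar → hadopbar, pehirit → hapehirit) add the prefix ha-.
The other pattern: stems ending in a vowel add -ob.
So vupis → havupis.

havupis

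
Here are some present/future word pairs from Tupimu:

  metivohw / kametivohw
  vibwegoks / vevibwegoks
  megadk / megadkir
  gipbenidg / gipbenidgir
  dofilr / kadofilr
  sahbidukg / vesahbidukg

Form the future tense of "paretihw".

gipbenidg and sahbidukg both end in -g yet inflect differently (gipbenidgir, vesahbidukg), so the final letter is not what conditions the rule; the second-to-last letter is.
"paretihw" has second-to-last letter 'h'. The one such stem in the data (metivohw → kametivohw) adds the prefix ka-, so the same rule applies.
So paretihw → kaparetihw.

kaparetihw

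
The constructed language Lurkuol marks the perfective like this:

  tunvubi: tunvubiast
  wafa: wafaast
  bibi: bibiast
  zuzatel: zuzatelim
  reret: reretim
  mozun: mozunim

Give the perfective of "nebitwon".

tunvubi and zuzatel both have 3 vowels yet inflect differently (tunvubiast, zuzatelim), so the number of vowels is not what conditions the rule; whether the stem ends in a vowel or a consonant is.
"nebitwon" ends in a consonant. The stems ending in a consonant (zuzatel → zuzatelim, reret → reretim, mozun → mozunim) add -im.
The other pattern: stems ending in a vowel add -ast.
So nebitwon → nebitwonim.

nebitwonim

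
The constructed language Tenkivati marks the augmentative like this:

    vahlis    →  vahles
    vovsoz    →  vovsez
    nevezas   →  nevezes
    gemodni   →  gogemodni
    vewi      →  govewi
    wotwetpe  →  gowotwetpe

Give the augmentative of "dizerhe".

vewi and vahlis both have last vowel 'i' yet inflect differently (govewi, vahles), so the last vowel is not what conditions the rule; whether the stem ends in a vowel or a consonant is.
"dizerhe" ends in a vowel. The stems ending in a vowel (wotwetpe → gowotwetpe, vewi → govewi, gemodni → gogemodni) add the prefix go-.
The other pattern: stems ending in a consonant change the last vowel to 'e'.
So dizerhe → godizerhe.

godizerhe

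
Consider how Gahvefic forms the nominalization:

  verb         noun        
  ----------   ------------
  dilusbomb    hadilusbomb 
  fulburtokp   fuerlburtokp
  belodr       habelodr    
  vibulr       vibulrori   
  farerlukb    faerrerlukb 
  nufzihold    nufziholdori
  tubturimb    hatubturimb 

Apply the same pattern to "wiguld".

wiguldori

farerlukb and tubturimb both end in -b yet inflect differently (faerrerlukb, hatubturimb), so the final letter is not what conditions the rule; the second-to-last letter is.
"wiguld" has second-to-last letter 'l'. The stems whose second-to-last letter is 'l' (nufzihold → nufziholdori, vibulr → vibulrori) add -ori.
So wiguld → wiguldori.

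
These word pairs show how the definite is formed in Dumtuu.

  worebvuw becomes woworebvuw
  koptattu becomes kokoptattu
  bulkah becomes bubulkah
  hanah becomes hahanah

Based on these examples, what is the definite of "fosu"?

Every pair shown (worebvuw → woworebvuw, koptattu → kokoptattu, bulkah → bubulkah, …) follows the same rule: repeat the first consonant+vowel as a prefix.
So fosu → fofosu.

fofosu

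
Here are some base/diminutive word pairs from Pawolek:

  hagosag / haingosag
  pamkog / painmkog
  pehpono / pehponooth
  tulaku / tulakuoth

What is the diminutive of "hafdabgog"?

"hafdabgog" ends in -g. The stems ending in -g (hagosag → haingosag, pamkog → painmkog) insert -in- after the first vowel.
The other pattern: stems ending in -o or -u add -oth.
So hafdabgog → hainfdabgog.

hainfdabgog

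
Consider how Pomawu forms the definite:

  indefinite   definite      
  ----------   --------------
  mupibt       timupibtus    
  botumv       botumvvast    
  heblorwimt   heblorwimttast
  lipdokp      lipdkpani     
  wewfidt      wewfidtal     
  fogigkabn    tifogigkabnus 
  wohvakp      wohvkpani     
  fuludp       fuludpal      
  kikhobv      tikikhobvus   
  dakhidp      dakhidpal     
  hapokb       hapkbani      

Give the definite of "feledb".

feledbal

mupibt and wewfidt both end in -t yet inflect differently (timupibtus, wewfidtal), so the final letter is not what conditions the rule; the second-to-last letter is.
"feledb" has second-to-last letter 'd'. The stems whose second-to-last letter is 'd' (wewfidt → wewfidtal, dakhidp → dakhidpal, fuludp → fuludpal) add -al.
So feledb → feledbal.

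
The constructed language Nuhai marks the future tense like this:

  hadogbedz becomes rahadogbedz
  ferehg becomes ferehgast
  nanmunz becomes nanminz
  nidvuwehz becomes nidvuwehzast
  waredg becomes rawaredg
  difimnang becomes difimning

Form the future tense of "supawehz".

supawehzast

difimnang and waredg both end in -g yet inflect differently (difimning, rawaredg), so the final letter is not what conditions the rule; the second-to-last letter is.
"supawehz" has second-to-last letter 'h'. The stems whose second-to-last letter is 'h' (nidvuwehz → nidvuwehzast, ferehg → ferehgast) add -ast.
The other patterns: stems whose second-to-last letter is 'n' change the last vowel to 'i'; stems whose second-to-last letter is 'd' add the prefix ra-.
So supawehz → supawehzast.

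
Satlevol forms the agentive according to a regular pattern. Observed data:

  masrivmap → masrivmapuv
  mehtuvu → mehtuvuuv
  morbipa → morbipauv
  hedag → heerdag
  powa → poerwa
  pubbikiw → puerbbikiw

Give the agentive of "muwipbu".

muwipbuuv

morbipa and powa both end in -a yet inflect differently (morbipauv, poerwa), so the final letter is not what conditions the rule; the first letter is.
"muwipbu" begins with m-. The stems beginning with m- (masrivmap → masrivmapuv, mehtuvu → mehtuvuuv, morbipa → morbipauv) add -uv.
The other pattern: stems beginning with h- or p- insert -er- after the first vowel.
So muwipbu → muwipbuuv.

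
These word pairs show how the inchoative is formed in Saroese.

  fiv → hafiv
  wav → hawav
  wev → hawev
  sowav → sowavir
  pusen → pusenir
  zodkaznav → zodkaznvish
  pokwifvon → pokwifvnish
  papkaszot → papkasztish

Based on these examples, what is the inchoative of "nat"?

fiv and sowav both end in -v yet inflect differently (hafiv, sowavir), so the final letter is not what conditions the rule; the number of vowels is.
"nat" has 1 vowel. The stems with 1 vowel (fiv → hafiv, wav → hawav, wev → hawev) add the prefix ha-.
The other patterns: stems with 2 vowels add -ir; stems with 3 vowels delete the last vowel and add -ish.
So nat → hanat.

hanat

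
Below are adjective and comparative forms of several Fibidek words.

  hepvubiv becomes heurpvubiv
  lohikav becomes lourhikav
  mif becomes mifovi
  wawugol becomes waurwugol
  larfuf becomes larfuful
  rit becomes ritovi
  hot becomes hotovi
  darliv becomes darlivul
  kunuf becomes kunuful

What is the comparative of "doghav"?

mif and kunuf both end in -f yet inflect differently (mifovi, kunuful), so the final letter is not what conditions the rule; the number of vowels is.
"doghav" has 2 vowels. The stems with 2 vowels (kunuf → kunuful, darliv → darlivul, larfuf → larfuful) add -ul.
So doghav → doghavul.

doghavul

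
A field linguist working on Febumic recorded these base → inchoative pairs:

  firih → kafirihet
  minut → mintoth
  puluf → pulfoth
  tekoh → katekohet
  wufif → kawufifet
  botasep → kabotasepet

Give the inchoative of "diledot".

kadiledotet

puluf and wufif both end in -f yet inflect differently (pulfoth, kawufifet), so the final letter is not what conditions the rule; the last vowel is.
"diledot" has last vowel 'o'. The one such stem in the data (tekoh → katekohet) adds ka- … -et around the stem, so the same rule applies.
So diledot → kadiledotet.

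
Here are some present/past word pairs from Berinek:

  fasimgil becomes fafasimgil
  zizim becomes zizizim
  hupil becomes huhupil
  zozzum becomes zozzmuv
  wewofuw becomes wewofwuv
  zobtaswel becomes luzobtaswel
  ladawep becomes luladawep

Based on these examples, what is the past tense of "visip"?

zizim and zozzum both end in -m yet inflect differently (zizizim, zozzmuv), so the final letter is not what conditions the rule; the last vowel is.
"visip" has last vowel 'i'. The stems whose last vowel is 'i' (fasimgil → fafasimgil, zizim → zizizim, hupil → huhupil) repeat the first consonant+vowel as a prefix.
So visip → vivisip.

vivisip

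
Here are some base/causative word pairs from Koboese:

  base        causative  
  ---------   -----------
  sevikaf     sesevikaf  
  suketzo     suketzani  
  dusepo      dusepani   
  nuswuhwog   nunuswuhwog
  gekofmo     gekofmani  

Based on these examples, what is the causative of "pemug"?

"pemug" ends in -g. The one such stem in the data (nuswuhwog → nunuswuhwog) repeats the first consonant+vowel as a prefix (as does sevikaf), so the same rule applies.
So pemug → pepemug.

pepemug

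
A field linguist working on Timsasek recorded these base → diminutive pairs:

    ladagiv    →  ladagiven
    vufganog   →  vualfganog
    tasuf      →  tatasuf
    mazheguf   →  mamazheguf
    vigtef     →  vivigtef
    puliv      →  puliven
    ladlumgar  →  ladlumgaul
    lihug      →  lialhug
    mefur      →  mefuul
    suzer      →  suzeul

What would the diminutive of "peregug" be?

"peregug" ends in -g. The stems ending in -g (vufganog → vualfganog, lihug → lialhug) insert -al- after the first vowel.
The other patterns: stems ending in -f repeat the first consonant+vowel as a prefix; stems ending in -v add -en; stems ending in -r drop the final letter and add -ul.
So peregug → pealregug.

pealregug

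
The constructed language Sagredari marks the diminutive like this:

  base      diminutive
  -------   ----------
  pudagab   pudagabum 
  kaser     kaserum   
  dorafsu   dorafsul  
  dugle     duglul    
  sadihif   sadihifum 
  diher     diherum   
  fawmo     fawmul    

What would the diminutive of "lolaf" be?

kaser and dugle both have last vowel 'e' yet inflect differently (kaserum, duglul), so the last vowel is not what conditions the rule; whether the stem ends in a vowel or a consonant is.
"lolaf" ends in a consonant. The stems ending in a consonant (kaser → kaserum, sadihif → sadihifum, diher → diherum) add -um.
So lolaf → lolafum.

lolafum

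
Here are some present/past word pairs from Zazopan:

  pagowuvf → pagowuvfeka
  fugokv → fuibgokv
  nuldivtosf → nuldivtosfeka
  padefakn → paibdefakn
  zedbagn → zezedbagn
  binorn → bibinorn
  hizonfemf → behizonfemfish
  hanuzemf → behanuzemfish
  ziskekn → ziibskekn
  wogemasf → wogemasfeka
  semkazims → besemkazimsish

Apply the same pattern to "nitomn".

benitomnish

"nitomn" has second-to-last letter 'm'. The stems whose second-to-last letter is 'm' (semkazims → besemkazimsish, hizonfemf → behizonfemfish, hanuzemf → behanuzemfish) add be- … -ish around the stem.
The other patterns: stems whose second-to-last letter is 'k' insert -ib- after the first vowel; stems whose second-to-last letter is 'g' or 'r' repeat the first consonant+vowel as a prefix; stems whose second-to-last letter is 's' or 'v' add -eka.
So nitomn → benitomnish.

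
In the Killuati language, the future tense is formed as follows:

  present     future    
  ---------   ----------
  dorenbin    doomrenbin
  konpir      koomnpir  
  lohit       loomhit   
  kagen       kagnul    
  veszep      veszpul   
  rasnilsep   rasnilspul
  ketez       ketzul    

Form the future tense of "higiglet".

"higiglet" has last vowel 'e'. The stems whose last vowel is 'e' (kagen → kagnul, veszep → veszpul, rasnilsep → rasnilspul) delete the last vowel and add -ul.
The other pattern: stems whose last vowel is 'i' insert -om- after the first vowel.
So higiglet → higigltul.

higigltul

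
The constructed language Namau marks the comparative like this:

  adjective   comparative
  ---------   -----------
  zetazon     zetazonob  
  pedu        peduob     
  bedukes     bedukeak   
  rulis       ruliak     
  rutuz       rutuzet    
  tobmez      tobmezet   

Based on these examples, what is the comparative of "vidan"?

vidanob

pedu and rutuz both have last vowel 'u' yet inflect differently (peduob, rutuzet), so the last vowel is not what conditions the rule; the final letter is.
"vidan" ends in -n. The one such stem in the data (zetazon → zetazonob) adds -ob, so the same rule applies.
The other patterns: stems ending in -s drop the final letter and add -ak; stems ending in -z add -et.
So vidan → vidanob.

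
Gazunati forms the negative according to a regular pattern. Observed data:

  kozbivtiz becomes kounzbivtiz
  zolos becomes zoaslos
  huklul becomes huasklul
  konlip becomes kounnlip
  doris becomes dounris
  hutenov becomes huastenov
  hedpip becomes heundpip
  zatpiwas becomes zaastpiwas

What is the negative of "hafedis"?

haunfedis

doris and zatpiwas both end in -s yet inflect differently (dounris, zaastpiwas), so the final letter is not what conditions the rule; the last vowel is.
"hafedis" has last vowel 'i'. The stems whose last vowel is 'i' (kozbivtiz → kounzbivtiz, hedpip → heundpip, doris → dounris) insert -un- after the first vowel.
So hafedis → haunfedis.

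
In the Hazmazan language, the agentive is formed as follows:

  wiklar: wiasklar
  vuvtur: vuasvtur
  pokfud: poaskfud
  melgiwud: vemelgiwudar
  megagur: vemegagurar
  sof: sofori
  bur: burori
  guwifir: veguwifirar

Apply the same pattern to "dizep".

diaszep

bur and vuvtur both end in -r yet inflect differently (burori, vuasvtur), so the final letter is not what conditions the rule; the number of vowels is.
"dizep" has 2 vowels. The stems with 2 vowels (pokfud → poaskfud, vuvtur → vuasvtur, wiklar → wiasklar) insert -as- after the first vowel.
The other patterns: stems with 1 vowel add -ori; stems with 3 vowels add ve- … -ar around the stem.
So dizep → diaszep.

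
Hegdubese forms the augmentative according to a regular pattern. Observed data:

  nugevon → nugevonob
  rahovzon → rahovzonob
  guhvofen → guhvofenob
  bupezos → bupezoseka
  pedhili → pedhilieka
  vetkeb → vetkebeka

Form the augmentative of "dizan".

guhvofen and vetkeb both have last vowel 'e' yet inflect differently (guhvofenob, vetkebeka), so the last vowel is not what conditions the rule; the final letter is.
"dizan" ends in -n. The stems ending in -n (nugevon → nugevonob, rahovzon → rahovzonob, guhvofen → guhvofenob) add -ob.
So dizan → dizanob.

dizanob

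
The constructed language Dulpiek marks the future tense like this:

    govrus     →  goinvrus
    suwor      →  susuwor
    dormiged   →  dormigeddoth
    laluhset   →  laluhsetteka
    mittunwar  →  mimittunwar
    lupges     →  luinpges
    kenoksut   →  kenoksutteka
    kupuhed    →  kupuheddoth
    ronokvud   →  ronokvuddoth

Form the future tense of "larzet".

laluhset and kupuhed both have last vowel 'e' yet inflect differently (laluhsetteka, kupuheddoth), so the last vowel is not what conditions the rule; the final letter is.
"larzet" ends in -t. The stems ending in -t (laluhset → laluhsetteka, kenoksut → kenoksutteka) double the final consonant and add -eka.
The other patterns: stems ending in -d double the final consonant and add -oth; stems ending in -r repeat the first consonant+vowel as a prefix; stems ending in -s insert -in- after the first vowel.
So larzet → larzetteka.

larzetteka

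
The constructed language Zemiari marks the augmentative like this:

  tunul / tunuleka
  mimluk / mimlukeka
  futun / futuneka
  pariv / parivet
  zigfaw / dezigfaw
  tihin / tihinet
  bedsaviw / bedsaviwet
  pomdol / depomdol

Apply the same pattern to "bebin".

bebinet

futun and tihin both end in -n yet inflect differently (futuneka, tihinet), so the final letter is not what conditions the rule; the last vowel is.
"bebin" has last vowel 'i'. The stems whose last vowel is 'i' (pariv → parivet, tihin → tihinet, bedsaviw → bedsaviwet) add -et.
So bebin → bebinet.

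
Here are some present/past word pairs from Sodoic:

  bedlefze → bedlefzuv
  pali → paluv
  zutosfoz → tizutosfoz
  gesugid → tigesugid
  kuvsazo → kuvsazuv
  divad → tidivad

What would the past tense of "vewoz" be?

tivewoz

gesugid and pali both have last vowel 'i' yet inflect differently (tigesugid, paluv), so the last vowel is not what conditions the rule; whether the stem ends in a vowel or a consonant is.
"vewoz" ends in a consonant. The stems ending in a consonant (divad → tidivad, gesugid → tigesugid, zutosfoz → tizutosfoz) add the prefix ti-.
So vewoz → tivewoz.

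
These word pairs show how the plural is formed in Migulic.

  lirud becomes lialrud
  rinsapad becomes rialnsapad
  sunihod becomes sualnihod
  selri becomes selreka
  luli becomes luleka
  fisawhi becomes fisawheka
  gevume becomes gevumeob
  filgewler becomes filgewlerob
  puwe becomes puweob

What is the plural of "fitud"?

fialtud

"fitud" ends in -d. The stems ending in -d (lirud → lialrud, rinsapad → rialnsapad, sunihod → sualnihod) insert -al- after the first vowel.
The other patterns: stems ending in -i drop the final letter and add -eka; stems ending in -e or -r add -ob.
So fitud → fialtud.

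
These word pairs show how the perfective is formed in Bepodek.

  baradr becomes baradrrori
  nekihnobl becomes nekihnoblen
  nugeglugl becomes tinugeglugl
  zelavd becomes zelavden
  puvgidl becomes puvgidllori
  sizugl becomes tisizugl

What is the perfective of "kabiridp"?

kabiridppori

"kabiridp" has second-to-last letter 'd'. The stems whose second-to-last letter is 'd' (baradr → baradrrori, puvgidl → puvgidllori) double the final consonant and add -ori.
The other patterns: stems whose second-to-last letter is 'g' add the prefix ti-; stems whose second-to-last letter is 'b' or 'v' add -en.
So kabiridp → kabiridppori.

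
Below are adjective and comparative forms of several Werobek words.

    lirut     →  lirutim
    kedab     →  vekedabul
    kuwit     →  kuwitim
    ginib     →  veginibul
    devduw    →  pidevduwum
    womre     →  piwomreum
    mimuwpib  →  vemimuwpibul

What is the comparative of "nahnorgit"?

nahnorgitim

kuwit and ginib both have last vowel 'i' yet inflect differently (kuwitim, veginibul), so the last vowel is not what conditions the rule; the final letter is.
"nahnorgit" ends in -t. The stems ending in -t (lirut → lirutim, kuwit → kuwitim) add -im.
So nahnorgit → nahnorgitim.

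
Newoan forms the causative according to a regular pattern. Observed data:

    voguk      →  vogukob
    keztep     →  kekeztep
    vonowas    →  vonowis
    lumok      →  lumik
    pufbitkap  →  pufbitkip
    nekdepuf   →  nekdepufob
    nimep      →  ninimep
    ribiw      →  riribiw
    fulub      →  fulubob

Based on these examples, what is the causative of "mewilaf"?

"mewilaf" has last vowel 'a'. The stems whose last vowel is 'a' (vonowas → vonowis, pufbitkap → pufbitkip) change the last vowel to 'i'.
The other patterns: stems whose last vowel is 'e' or 'i' repeat the first consonant+vowel as a prefix; stems whose last vowel is 'u' add -ob.
So mewilaf → mewilif.

mewilif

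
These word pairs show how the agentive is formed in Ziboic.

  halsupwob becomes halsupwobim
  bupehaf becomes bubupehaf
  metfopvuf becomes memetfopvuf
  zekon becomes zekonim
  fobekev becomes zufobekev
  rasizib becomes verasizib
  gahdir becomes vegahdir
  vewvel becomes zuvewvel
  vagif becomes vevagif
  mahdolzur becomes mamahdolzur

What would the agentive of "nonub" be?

rasizib and halsupwob both end in -b yet inflect differently (verasizib, halsupwobim), so the final letter is not what conditions the rule; the last vowel is.
"nonub" has last vowel 'u'. The stems whose last vowel is 'u' (metfopvuf → memetfopvuf, mahdolzur → mamahdolzur) repeat the first consonant+vowel as a prefix.
The other patterns: stems whose last vowel is 'e' add the prefix zu-; stems whose last vowel is 'i' add the prefix ve-; stems whose last vowel is 'o' add -im.
So nonub → nononub.

nononub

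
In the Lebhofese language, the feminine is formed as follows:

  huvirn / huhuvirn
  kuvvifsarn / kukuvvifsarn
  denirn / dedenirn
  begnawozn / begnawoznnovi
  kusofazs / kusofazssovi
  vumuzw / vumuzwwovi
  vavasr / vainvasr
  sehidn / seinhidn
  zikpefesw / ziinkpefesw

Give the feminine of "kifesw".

kiinfesw

huvirn and begnawozn both end in -n yet inflect differently (huhuvirn, begnawoznnovi), so the final letter is not what conditions the rule; the second-to-last letter is.
"kifesw" has second-to-last letter 's'. The stems whose second-to-last letter is 's' (vavasr → vainvasr, zikpefesw → ziinkpefesw) insert -in- after the first vowel.
So kifesw → kiinfesw.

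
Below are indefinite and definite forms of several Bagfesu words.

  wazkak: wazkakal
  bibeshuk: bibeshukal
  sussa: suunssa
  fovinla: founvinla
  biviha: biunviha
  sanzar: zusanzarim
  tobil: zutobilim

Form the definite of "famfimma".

faunmfimma

wazkak and sussa both have last vowel 'a' yet inflect differently (wazkakal, suunssa), so the last vowel is not what conditions the rule; the final letter is.
"famfimma" ends in -a. The stems ending in -a (sussa → suunssa, fovinla → founvinla, biviha → biunviha) insert -un- after the first vowel.
So famfimma → faunmfimma.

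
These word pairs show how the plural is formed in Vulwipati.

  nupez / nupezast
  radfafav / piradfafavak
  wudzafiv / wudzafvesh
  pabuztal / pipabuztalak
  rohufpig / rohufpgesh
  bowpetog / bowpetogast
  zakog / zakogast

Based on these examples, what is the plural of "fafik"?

"fafik" has last vowel 'i'. The stems whose last vowel is 'i' (wudzafiv → wudzafvesh, rohufpig → rohufpgesh) delete the last vowel and add -esh.
The other patterns: stems whose last vowel is 'a' add pi- … -ak around the stem; stems whose last vowel is 'e' or 'o' add -ast.
So fafik → fafkesh.

fafkesh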